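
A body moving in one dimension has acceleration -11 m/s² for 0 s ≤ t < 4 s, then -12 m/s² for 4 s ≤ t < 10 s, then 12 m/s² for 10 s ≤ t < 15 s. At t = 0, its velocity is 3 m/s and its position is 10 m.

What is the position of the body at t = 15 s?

On each constant-a segment, Δv = aΔt and Δx = v₀Δt + ½aΔt²; chain segment to segment.
0–4 s: v starts 3 m/s; Δx = 3·4 + ½·-11·4² = -76 m; v ends -41 m/s.
4–10 s: v starts -41 m/s; Δx = -41·6 + ½·-12·6² = -462 m; v ends -113 m/s.
10–15 s: v starts -113 m/s; Δx = -113·5 + ½·12·5² = -415 m; v ends -53 m/s.
x(15) = 10 + Σ Δx = -943 m.

-943 m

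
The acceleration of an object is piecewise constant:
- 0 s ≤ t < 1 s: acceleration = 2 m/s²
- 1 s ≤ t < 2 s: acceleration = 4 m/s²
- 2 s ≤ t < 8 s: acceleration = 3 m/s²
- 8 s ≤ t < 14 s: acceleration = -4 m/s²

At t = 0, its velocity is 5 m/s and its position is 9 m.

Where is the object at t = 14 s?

On each constant-a segment, Δv = aΔt and Δx = v₀Δt + ½aΔt²; chain segment to segment.
0–1 s: v starts 5 m/s; Δx = 5·1 + ½·2·1² = 6 m; v ends 7 m/s.
1–2 s: v starts 7 m/s; Δx = 7·1 + ½·4·1² = 9 m; v ends 11 m/s.
2–8 s: v starts 11 m/s; Δx = 11·6 + ½·3·6² = 120 m; v ends 29 m/s.
8–14 s: v starts 29 m/s; Δx = 29·6 + ½·-4·6² = 102 m; v ends 5 m/s.
x(14) = 9 + Σ Δx = 246 m.

246 m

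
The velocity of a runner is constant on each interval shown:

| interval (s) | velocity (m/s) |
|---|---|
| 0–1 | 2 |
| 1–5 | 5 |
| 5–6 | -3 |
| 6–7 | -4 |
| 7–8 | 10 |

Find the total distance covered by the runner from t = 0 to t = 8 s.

Total distance travelled is ∫|v| dt — sum the magnitudes of each area piece.
0–1 s: |2| × 1 = 2 m
1–5 s: |5| × 4 = 20 m
5–6 s: |-3| × 1 = 3 m
6–7 s: |-4| × 1 = 4 m
7–8 s: |10| × 1 = 10 m
Total distance = 39 m

39 m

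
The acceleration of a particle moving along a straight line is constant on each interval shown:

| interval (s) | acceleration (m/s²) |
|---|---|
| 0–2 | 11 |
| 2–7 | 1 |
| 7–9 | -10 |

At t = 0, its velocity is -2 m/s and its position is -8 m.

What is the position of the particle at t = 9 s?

On each constant-a segment, Δv = aΔt and Δx = v₀Δt + ½aΔt²; chain segment to segment.
0–2 s: v starts -2 m/s; Δx = -2·2 + ½·11·2² = 18 m; v ends 20 m/s.
2–7 s: v starts 20 m/s; Δx = 20·5 + ½·1·5² = 112.5 m; v ends 25 m/s.
7–9 s: v starts 25 m/s; Δx = 25·2 + ½·-10·2² = 30 m; v ends 5 m/s.
x(9) = -8 + Σ Δx = 152.5 m.

152.5 m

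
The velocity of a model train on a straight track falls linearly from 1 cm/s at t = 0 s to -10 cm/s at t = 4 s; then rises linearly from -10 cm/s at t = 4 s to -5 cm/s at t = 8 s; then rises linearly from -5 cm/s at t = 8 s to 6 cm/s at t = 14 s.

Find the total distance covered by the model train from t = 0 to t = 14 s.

65 cm

Total distance travelled is ∫|v| dt — sum the magnitudes of each area piece.
0–4 s: v = 0 at t = 4/11 s; triangle areas 2/11 + 200/11 = 202/11 cm
4–8 s: |½(-10 + -5)(4)| = 30 cm
8–14 s: v = 0 at t = 118/11 s; triangle areas 75/11 + 108/11 = 183/11 cm
Total distance = 65 cm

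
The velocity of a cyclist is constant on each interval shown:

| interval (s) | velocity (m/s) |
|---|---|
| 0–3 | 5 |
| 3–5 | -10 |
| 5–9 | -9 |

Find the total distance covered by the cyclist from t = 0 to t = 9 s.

71 m

Distance (not displacement) is the total path length: add the absolute areas under v-t.
0–3 s: |5| × 3 = 15 m
3–5 s: |-10| × 2 = 20 m
5–9 s: |-9| × 4 = 36 m
Total distance = 71 m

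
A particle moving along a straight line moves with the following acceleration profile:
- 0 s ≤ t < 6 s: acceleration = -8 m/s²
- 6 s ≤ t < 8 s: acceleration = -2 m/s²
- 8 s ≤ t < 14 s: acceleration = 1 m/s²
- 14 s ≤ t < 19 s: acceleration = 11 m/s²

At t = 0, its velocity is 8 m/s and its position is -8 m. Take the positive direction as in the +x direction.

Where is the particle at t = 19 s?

-486.5 m

On each constant-a segment, Δv = aΔt and Δx = v₀Δt + ½aΔt²; chain segment to segment.
0–6 s: v starts 8 m/s; Δx = 8·6 + ½·-8·6² = -96 m; v ends -40 m/s.
6–8 s: v starts -40 m/s; Δx = -40·2 + ½·-2·2² = -84 m; v ends -44 m/s.
8–14 s: v starts -44 m/s; Δx = -44·6 + ½·1·6² = -246 m; v ends -38 m/s.
14–19 s: v starts -38 m/s; Δx = -38·5 + ½·11·5² = -52.5 m; v ends 17 m/s.
x(19) = -8 + Σ Δx = -486.5 m.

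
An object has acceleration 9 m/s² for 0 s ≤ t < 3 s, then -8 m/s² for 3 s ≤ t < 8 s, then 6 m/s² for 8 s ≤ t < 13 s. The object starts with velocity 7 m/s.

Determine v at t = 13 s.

Δv equals the area under the a-t graph; then v = v₀ + Δv.
0–3 s: 9 × 3 = 27 m/s
3–8 s: -8 × 5 = -40 m/s
8–13 s: 6 × 5 = 30 m/s
Δv = 17 m/s, so v(13) = 7 + (17) = 24 m/s.

24 m/s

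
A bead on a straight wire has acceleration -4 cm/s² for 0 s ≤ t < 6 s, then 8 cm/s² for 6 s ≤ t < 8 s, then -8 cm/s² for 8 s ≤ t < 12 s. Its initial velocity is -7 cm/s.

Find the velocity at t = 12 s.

-47 cm/s

Δv equals the area under the a-t graph; then v = v₀ + Δv.
0–6 s: -4 × 6 = -24 cm/s
6–8 s: 8 × 2 = 16 cm/s
8–12 s: -8 × 4 = -32 cm/s
Δv = -40 cm/s, so v(12) = -7 + (-40) = -47 cm/s.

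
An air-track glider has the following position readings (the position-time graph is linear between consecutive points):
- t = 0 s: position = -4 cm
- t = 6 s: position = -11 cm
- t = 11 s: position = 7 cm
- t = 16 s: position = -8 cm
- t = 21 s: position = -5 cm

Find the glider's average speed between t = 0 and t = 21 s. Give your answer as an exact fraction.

Average speed = (total path length)/(elapsed time); on a piecewise-linear x-t graph the path length is Σ|Δx|.
0–6 s: |Δx| = |-11 − -4| = 7 cm
6–11 s: |Δx| = |7 − -11| = 18 cm
11–16 s: |Δx| = |-8 − 7| = 15 cm
16–21 s: |Δx| = |-5 − -8| = 3 cm
Total path = 43 cm; average speed = 43/21 = 43/21 cm/s.

43/21 cm/s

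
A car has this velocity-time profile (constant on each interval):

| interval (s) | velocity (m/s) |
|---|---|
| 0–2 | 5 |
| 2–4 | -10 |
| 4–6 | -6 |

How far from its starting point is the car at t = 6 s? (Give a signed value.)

-22 m

Displacement is the signed area under the v-t curve.
0–2 s: 5 × 2 = 10 m
2–4 s: -10 × 2 = -20 m
4–6 s: -6 × 2 = -12 m
Net displacement = -22 m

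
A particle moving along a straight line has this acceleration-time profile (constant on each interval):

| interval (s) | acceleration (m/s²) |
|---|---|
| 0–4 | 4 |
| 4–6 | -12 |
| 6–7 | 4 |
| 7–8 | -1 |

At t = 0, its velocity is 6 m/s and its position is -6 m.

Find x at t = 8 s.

On each constant-a segment, Δv = aΔt and Δx = v₀Δt + ½aΔt²; chain segment to segment.
0–4 s: v starts 6 m/s; Δx = 6·4 + ½·4·4² = 56 m; v ends 22 m/s.
4–6 s: v starts 22 m/s; Δx = 22·2 + ½·-12·2² = 20 m; v ends -2 m/s.
6–7 s: v starts -2 m/s; Δx = -2·1 + ½·4·1² = 0 m; v ends 2 m/s.
7–8 s: v starts 2 m/s; Δx = 2·1 + ½·-1·1² = 1.5 m; v ends 1 m/s.
x(8) = -6 + Σ Δx = 71.5 m.

71.5 m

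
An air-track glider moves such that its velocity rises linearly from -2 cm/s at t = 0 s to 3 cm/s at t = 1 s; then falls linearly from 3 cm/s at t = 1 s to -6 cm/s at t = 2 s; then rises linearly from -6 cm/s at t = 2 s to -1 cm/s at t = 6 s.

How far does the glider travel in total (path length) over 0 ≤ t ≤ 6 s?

17.8 cm

Total distance travelled is ∫|v| dt — sum the magnitudes of each area piece.
0–1 s: v = 0 at t = 0.4 s; triangle areas 0.4 + 0.9 = 1.3 cm
1–2 s: v = 0 at t = 4/3 s; triangle areas 0.5 + 2 = 2.5 cm
2–6 s: |½(-6 + -1)(4)| = 14 cm
Total distance = 17.8 cm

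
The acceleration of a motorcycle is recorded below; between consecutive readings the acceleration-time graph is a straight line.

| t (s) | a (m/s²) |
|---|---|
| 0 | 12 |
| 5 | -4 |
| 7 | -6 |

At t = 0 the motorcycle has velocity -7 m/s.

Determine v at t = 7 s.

Δv equals the area under the a-t graph; then v = v₀ + Δv.
0–5 s: ½(12 + -4)(5) = 20 m/s
5–7 s: ½(-4 + -6)(2) = -10 m/s
Δv = 10 m/s, so v(7) = -7 + (10) = 3 m/s.

3 m/s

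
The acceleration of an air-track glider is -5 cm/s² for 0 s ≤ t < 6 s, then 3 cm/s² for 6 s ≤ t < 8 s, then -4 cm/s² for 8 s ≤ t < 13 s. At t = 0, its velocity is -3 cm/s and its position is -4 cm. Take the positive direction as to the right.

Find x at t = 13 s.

On each constant-a segment, Δv = aΔt and Δx = v₀Δt + ½aΔt²; chain segment to segment.
0–6 s: v starts -3 cm/s; Δx = -3·6 + ½·-5·6² = -108 cm; v ends -33 cm/s.
6–8 s: v starts -33 cm/s; Δx = -33·2 + ½·3·2² = -60 cm; v ends -27 cm/s.
8–13 s: v starts -27 cm/s; Δx = -27·5 + ½·-4·5² = -185 cm; v ends -47 cm/s.
x(13) = -4 + Σ Δx = -357 cm.

-357 cm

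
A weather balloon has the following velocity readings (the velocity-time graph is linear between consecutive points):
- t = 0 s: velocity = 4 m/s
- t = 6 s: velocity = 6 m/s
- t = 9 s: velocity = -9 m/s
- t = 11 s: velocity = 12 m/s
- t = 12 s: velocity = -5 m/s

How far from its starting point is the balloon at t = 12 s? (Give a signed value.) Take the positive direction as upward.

Net displacement equals the area under the velocity-time graph (areas below the axis count negative).
0–6 s: ½(4 + 6)(6) = 30 m
6–9 s: ½(6 + -9)(3) = -4.5 m
9–11 s: ½(-9 + 12)(2) = 3 m
11–12 s: ½(12 + -5)(1) = 3.5 m
Net displacement = 32 m

32 m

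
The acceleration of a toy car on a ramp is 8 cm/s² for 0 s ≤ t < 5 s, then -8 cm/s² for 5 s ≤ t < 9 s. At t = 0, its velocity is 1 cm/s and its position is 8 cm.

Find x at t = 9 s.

213 cm

On each constant-a segment, Δv = aΔt and Δx = v₀Δt + ½aΔt²; chain segment to segment.
0–5 s: v starts 1 cm/s; Δx = 1·5 + ½·8·5² = 105 cm; v ends 41 cm/s.
5–9 s: v starts 41 cm/s; Δx = 41·4 + ½·-8·4² = 100 cm; v ends 9 cm/s.
x(9) = 8 + Σ Δx = 213 cm.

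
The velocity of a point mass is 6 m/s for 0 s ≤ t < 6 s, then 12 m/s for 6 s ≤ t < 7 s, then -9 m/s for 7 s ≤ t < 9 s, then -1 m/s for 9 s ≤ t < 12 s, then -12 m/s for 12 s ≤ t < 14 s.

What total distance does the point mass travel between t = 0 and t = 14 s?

Total distance travelled is ∫|v| dt — sum the magnitudes of each area piece.
0–6 s: |6| × 6 = 36 m
6–7 s: |12| × 1 = 12 m
7–9 s: |-9| × 2 = 18 m
9–12 s: |-1| × 3 = 3 m
12–14 s: |-12| × 2 = 24 m
Total distance = 93 m

93 m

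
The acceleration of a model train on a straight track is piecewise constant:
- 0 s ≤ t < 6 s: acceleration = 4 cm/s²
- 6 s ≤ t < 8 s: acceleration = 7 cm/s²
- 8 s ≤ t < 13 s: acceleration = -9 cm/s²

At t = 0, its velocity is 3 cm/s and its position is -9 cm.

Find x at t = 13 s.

241.5 cm

On each constant-a segment, Δv = aΔt and Δx = v₀Δt + ½aΔt²; chain segment to segment.
0–6 s: v starts 3 cm/s; Δx = 3·6 + ½·4·6² = 90 cm; v ends 27 cm/s.
6–8 s: v starts 27 cm/s; Δx = 27·2 + ½·7·2² = 68 cm; v ends 41 cm/s.
8–13 s: v starts 41 cm/s; Δx = 41·5 + ½·-9·5² = 92.5 cm; v ends -4 cm/s.
x(13) = -9 + Σ Δx = 241.5 cm.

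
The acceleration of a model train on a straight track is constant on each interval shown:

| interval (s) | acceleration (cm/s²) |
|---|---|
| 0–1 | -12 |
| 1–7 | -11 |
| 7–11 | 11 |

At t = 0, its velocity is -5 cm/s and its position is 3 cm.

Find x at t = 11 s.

-552 cm

On each constant-a segment, Δv = aΔt and Δx = v₀Δt + ½aΔt²; chain segment to segment.
0–1 s: v starts -5 cm/s; Δx = -5·1 + ½·-12·1² = -11 cm; v ends -17 cm/s.
1–7 s: v starts -17 cm/s; Δx = -17·6 + ½·-11·6² = -300 cm; v ends -83 cm/s.
7–11 s: v starts -83 cm/s; Δx = -83·4 + ½·11·4² = -244 cm; v ends -39 cm/s.
x(11) = 3 + Σ Δx = -552 cm.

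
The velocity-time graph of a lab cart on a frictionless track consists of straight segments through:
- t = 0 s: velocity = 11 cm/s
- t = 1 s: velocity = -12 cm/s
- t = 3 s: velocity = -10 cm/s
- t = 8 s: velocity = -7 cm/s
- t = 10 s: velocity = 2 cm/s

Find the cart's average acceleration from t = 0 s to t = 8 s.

-2.25 cm/s²

Average acceleration = Δv/Δt = (-7 − 11)/(8 − 0) = -2.25 cm/s².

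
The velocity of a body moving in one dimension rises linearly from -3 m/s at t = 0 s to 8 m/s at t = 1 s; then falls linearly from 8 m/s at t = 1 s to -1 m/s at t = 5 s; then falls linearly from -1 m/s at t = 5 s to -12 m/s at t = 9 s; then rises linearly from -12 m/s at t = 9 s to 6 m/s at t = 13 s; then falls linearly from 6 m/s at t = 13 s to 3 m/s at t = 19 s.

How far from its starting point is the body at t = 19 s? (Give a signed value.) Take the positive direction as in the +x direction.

Net displacement equals the area under the velocity-time graph (areas below the axis count negative).
0–1 s: ½(-3 + 8)(1) = 2.5 m
1–5 s: ½(8 + -1)(4) = 14 m
5–9 s: ½(-1 + -12)(4) = -26 m
9–13 s: ½(-12 + 6)(4) = -12 m
13–19 s: ½(6 + 3)(6) = 27 m
Net displacement = 5.5 m

5.5 m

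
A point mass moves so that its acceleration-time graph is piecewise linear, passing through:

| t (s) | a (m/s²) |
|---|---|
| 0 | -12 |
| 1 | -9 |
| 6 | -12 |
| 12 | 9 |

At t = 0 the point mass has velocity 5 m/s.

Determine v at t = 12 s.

Δv equals the area under the a-t graph; then v = v₀ + Δv.
0–1 s: ½(-12 + -9)(1) = -10.5 m/s
1–6 s: ½(-9 + -12)(5) = -52.5 m/s
6–12 s: ½(-12 + 9)(6) = -9 m/s
Δv = -72 m/s, so v(12) = 5 + (-72) = -67 m/s.

-67 m/s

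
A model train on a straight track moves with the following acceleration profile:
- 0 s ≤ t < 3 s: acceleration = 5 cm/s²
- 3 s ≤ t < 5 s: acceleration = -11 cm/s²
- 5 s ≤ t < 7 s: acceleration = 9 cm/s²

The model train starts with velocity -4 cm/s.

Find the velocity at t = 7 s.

7 cm/s

Δv equals the area under the a-t graph; then v = v₀ + Δv.
0–3 s: 5 × 3 = 15 cm/s
3–5 s: -11 × 2 = -22 cm/s
5–7 s: 9 × 2 = 18 cm/s
Δv = 11 cm/s, so v(7) = -4 + (11) = 7 cm/s.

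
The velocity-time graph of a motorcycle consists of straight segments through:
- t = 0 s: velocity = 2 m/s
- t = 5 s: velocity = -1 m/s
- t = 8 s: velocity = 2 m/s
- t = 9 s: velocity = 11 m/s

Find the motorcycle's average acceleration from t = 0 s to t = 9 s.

1 m/s²

Average acceleration = Δv/Δt = (11 − 2)/(9 − 0) = 1 m/s².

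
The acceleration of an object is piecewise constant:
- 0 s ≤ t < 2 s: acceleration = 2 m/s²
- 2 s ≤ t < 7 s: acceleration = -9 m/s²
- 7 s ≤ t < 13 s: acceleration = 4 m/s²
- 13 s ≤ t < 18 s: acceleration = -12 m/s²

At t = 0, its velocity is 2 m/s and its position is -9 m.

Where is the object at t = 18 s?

On each constant-a segment, Δv = aΔt and Δx = v₀Δt + ½aΔt²; chain segment to segment.
0–2 s: v starts 2 m/s; Δx = 2·2 + ½·2·2² = 8 m; v ends 6 m/s.
2–7 s: v starts 6 m/s; Δx = 6·5 + ½·-9·5² = -82.5 m; v ends -39 m/s.
7–13 s: v starts -39 m/s; Δx = -39·6 + ½·4·6² = -162 m; v ends -15 m/s.
13–18 s: v starts -15 m/s; Δx = -15·5 + ½·-12·5² = -225 m; v ends -75 m/s.
x(18) = -9 + Σ Δx = -470.5 m.

-470.5 m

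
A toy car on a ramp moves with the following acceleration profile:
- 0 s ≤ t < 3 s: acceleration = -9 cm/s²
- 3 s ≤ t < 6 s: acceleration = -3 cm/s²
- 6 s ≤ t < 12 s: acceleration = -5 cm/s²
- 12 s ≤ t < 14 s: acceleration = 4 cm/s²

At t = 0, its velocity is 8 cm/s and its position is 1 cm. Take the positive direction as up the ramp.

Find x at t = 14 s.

On each constant-a segment, Δv = aΔt and Δx = v₀Δt + ½aΔt²; chain segment to segment.
0–3 s: v starts 8 cm/s; Δx = 8·3 + ½·-9·3² = -16.5 cm; v ends -19 cm/s.
3–6 s: v starts -19 cm/s; Δx = -19·3 + ½·-3·3² = -70.5 cm; v ends -28 cm/s.
6–12 s: v starts -28 cm/s; Δx = -28·6 + ½·-5·6² = -258 cm; v ends -58 cm/s.
12–14 s: v starts -58 cm/s; Δx = -58·2 + ½·4·2² = -108 cm; v ends -50 cm/s.
x(14) = 1 + Σ Δx = -452 cm.

-452 cm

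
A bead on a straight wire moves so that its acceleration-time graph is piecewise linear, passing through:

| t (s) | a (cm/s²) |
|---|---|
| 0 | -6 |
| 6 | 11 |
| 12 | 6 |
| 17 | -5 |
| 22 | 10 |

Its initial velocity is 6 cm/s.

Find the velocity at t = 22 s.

87 cm/s

Δv equals the area under the a-t graph; then v = v₀ + Δv.
0–6 s: ½(-6 + 11)(6) = 15 cm/s
6–12 s: ½(11 + 6)(6) = 51 cm/s
12–17 s: ½(6 + -5)(5) = 2.5 cm/s
17–22 s: ½(-5 + 10)(5) = 12.5 cm/s
Δv = 81 cm/s, so v(22) = 6 + (81) = 87 cm/s.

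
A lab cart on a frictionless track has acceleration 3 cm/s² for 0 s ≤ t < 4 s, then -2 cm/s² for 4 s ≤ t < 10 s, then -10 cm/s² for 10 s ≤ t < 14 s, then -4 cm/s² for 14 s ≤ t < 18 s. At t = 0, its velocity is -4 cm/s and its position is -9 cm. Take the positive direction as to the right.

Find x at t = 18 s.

On each constant-a segment, Δv = aΔt and Δx = v₀Δt + ½aΔt²; chain segment to segment.
0–4 s: v starts -4 cm/s; Δx = -4·4 + ½·3·4² = 8 cm; v ends 8 cm/s.
4–10 s: v starts 8 cm/s; Δx = 8·6 + ½·-2·6² = 12 cm; v ends -4 cm/s.
10–14 s: v starts -4 cm/s; Δx = -4·4 + ½·-10·4² = -96 cm; v ends -44 cm/s.
14–18 s: v starts -44 cm/s; Δx = -44·4 + ½·-4·4² = -208 cm; v ends -60 cm/s.
x(18) = -9 + Σ Δx = -293 cm.

-293 cm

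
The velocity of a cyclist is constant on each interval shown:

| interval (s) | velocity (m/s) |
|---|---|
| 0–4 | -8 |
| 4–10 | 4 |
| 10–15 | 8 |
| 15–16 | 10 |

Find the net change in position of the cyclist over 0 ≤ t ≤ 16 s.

42 m

Displacement is the signed area under the v-t curve.
0–4 s: -8 × 4 = -32 m
4–10 s: 4 × 6 = 24 m
10–15 s: 8 × 5 = 40 m
15–16 s: 10 × 1 = 10 m
Net displacement = 42 m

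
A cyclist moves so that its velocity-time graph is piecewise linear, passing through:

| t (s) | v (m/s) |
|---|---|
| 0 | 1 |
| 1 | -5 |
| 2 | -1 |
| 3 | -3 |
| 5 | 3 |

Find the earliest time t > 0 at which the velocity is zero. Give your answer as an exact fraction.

t = 1/6 s

v changes sign on 0–1 s (from 1 to -5); the graph is linear there, so v = 0 at t = 0 + (-1)·(1 − 0)/(-5 − 1) = 1/6 s.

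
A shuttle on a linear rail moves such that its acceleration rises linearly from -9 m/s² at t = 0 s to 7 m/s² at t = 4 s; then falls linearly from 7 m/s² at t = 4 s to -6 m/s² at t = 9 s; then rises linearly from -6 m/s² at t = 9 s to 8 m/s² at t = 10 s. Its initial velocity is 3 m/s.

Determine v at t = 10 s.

2.5 m/s

Δv equals the area under the a-t graph; then v = v₀ + Δv.
0–4 s: ½(-9 + 7)(4) = -4 m/s
4–9 s: ½(7 + -6)(5) = 2.5 m/s
9–10 s: ½(-6 + 8)(1) = 1 m/s
Δv = -0.5 m/s, so v(10) = 3 + (-0.5) = 2.5 m/s.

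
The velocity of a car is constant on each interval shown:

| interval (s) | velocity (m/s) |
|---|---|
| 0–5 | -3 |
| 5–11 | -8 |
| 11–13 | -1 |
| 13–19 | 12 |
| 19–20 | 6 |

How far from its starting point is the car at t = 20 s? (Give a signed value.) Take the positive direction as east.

13 m

Net displacement equals the area under the velocity-time graph (areas below the axis count negative).
0–5 s: -3 × 5 = -15 m
5–11 s: -8 × 6 = -48 m
11–13 s: -1 × 2 = -2 m
13–19 s: 12 × 6 = 72 m
19–20 s: 6 × 1 = 6 m
Net displacement = 13 m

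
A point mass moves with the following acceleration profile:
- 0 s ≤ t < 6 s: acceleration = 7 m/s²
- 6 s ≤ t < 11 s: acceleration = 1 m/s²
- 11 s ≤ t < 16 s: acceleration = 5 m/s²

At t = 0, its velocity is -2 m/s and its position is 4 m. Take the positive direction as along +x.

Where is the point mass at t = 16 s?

618 m

On each constant-a segment, Δv = aΔt and Δx = v₀Δt + ½aΔt²; chain segment to segment.
0–6 s: v starts -2 m/s; Δx = -2·6 + ½·7·6² = 114 m; v ends 40 m/s.
6–11 s: v starts 40 m/s; Δx = 40·5 + ½·1·5² = 212.5 m; v ends 45 m/s.
11–16 s: v starts 45 m/s; Δx = 45·5 + ½·5·5² = 287.5 m; v ends 70 m/s.
x(16) = 4 + Σ Δx = 618 m.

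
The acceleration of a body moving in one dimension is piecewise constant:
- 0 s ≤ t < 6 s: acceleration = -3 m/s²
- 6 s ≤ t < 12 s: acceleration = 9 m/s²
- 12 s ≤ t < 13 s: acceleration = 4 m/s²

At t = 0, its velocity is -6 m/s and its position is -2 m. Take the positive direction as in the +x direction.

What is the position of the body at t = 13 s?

-42 m

On each constant-a segment, Δv = aΔt and Δx = v₀Δt + ½aΔt²; chain segment to segment.
0–6 s: v starts -6 m/s; Δx = -6·6 + ½·-3·6² = -90 m; v ends -24 m/s.
6–12 s: v starts -24 m/s; Δx = -24·6 + ½·9·6² = 18 m; v ends 30 m/s.
12–13 s: v starts 30 m/s; Δx = 30·1 + ½·4·1² = 32 m; v ends 34 m/s.
x(13) = -2 + Σ Δx = -42 m.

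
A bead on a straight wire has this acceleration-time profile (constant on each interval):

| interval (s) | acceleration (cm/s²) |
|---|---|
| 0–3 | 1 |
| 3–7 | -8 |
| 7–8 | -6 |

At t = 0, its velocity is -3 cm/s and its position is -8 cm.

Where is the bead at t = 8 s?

-111.5 cm

On each constant-a segment, Δv = aΔt and Δx = v₀Δt + ½aΔt²; chain segment to segment.
0–3 s: v starts -3 cm/s; Δx = -3·3 + ½·1·3² = -4.5 cm; v ends 0 cm/s.
3–7 s: v starts 0 cm/s; Δx = 0·4 + ½·-8·4² = -64 cm; v ends -32 cm/s.
7–8 s: v starts -32 cm/s; Δx = -32·1 + ½·-6·1² = -35 cm; v ends -38 cm/s.
x(8) = -8 + Σ Δx = -111.5 cm.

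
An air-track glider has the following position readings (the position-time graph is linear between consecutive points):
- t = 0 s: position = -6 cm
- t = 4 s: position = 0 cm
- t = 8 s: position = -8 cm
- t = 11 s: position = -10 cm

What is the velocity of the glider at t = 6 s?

-2 cm/s

Velocity is the slope of the x-t graph on 4–8 s: (-8 − 0)/(8 − 4) = -2 cm/s.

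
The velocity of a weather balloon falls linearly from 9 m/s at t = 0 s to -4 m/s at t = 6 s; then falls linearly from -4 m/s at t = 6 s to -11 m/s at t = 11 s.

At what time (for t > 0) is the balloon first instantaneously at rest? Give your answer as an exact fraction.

t = 54/13 s

v changes sign on 0–6 s (from 9 to -4); the graph is linear there, so v = 0 at t = 0 + (-9)·(6 − 0)/(-4 − 9) = 54/13 s.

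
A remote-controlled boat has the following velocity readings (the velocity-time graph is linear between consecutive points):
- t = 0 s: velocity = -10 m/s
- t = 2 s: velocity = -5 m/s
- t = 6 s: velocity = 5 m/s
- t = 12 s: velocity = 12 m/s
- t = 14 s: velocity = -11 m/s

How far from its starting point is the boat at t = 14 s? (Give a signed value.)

Displacement is the signed area under the v-t curve.
0–2 s: ½(-10 + -5)(2) = -15 m
2–6 s: ½(-5 + 5)(4) = 0 m
6–12 s: ½(5 + 12)(6) = 51 m
12–14 s: ½(12 + -11)(2) = 1 m
Net displacement = 37 m

37 m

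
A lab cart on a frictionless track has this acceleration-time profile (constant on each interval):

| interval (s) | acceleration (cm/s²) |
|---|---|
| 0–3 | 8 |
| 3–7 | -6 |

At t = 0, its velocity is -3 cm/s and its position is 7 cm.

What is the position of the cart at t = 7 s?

On each constant-a segment, Δv = aΔt and Δx = v₀Δt + ½aΔt²; chain segment to segment.
0–3 s: v starts -3 cm/s; Δx = -3·3 + ½·8·3² = 27 cm; v ends 21 cm/s.
3–7 s: v starts 21 cm/s; Δx = 21·4 + ½·-6·4² = 36 cm; v ends -3 cm/s.
x(7) = 7 + Σ Δx = 70 cm.

70 cm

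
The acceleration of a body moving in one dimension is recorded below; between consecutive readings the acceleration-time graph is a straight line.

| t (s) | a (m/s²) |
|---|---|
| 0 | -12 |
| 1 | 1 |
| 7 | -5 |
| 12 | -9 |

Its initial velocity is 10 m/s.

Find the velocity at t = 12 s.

Δv equals the area under the a-t graph; then v = v₀ + Δv.
0–1 s: ½(-12 + 1)(1) = -5.5 m/s
1–7 s: ½(1 + -5)(6) = -12 m/s
7–12 s: ½(-5 + -9)(5) = -35 m/s
Δv = -52.5 m/s, so v(12) = 10 + (-52.5) = -42.5 m/s.

-42.5 m/s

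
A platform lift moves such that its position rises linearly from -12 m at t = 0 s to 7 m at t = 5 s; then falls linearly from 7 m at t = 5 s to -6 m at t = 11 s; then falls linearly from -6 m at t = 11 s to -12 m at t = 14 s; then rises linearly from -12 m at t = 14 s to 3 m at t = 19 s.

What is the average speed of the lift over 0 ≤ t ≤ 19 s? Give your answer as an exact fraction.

Average speed = (total path length)/(elapsed time); on a piecewise-linear x-t graph the path length is Σ|Δx|.
0–5 s: |Δx| = |7 − -12| = 19 m
5–11 s: |Δx| = |-6 − 7| = 13 m
11–14 s: |Δx| = |-12 − -6| = 6 m
14–19 s: |Δx| = |3 − -12| = 15 m
Total path = 53 m; average speed = 53/19 = 53/19 m/s.

53/19 m/s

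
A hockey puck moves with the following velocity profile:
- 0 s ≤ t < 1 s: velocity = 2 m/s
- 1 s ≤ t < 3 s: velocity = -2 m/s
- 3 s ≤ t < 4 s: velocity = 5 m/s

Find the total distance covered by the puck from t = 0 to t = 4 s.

11 m

Distance (not displacement) is the total path length: add the absolute areas under v-t.
0–1 s: |2| × 1 = 2 m
1–3 s: |-2| × 2 = 4 m
3–4 s: |5| × 1 = 5 m
Total distance = 11 m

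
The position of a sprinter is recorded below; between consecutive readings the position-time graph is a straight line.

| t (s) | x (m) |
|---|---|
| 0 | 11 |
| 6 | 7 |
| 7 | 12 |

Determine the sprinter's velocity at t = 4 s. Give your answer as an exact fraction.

Velocity is the slope of the x-t graph on 0–6 s: (7 − 11)/(6 − 0) = -2/3 m/s.

-2/3 m/s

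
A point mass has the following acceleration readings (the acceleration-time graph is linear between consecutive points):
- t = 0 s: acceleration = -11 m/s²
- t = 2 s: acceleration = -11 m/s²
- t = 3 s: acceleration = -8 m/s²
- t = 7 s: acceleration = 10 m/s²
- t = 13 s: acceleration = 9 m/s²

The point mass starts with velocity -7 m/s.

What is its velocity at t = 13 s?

Δv equals the area under the a-t graph; then v = v₀ + Δv.
0–2 s: -11 × 2 = -22 m/s
2–3 s: ½(-11 + -8)(1) = -9.5 m/s
3–7 s: ½(-8 + 10)(4) = 4 m/s
7–13 s: ½(10 + 9)(6) = 57 m/s
Δv = 29.5 m/s, so v(13) = -7 + (29.5) = 22.5 m/s.

22.5 m/s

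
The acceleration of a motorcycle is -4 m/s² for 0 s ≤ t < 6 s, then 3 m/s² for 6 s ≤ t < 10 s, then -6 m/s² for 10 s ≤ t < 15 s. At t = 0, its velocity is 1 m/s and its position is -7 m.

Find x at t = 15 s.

-271 m

On each constant-a segment, Δv = aΔt and Δx = v₀Δt + ½aΔt²; chain segment to segment.
0–6 s: v starts 1 m/s; Δx = 1·6 + ½·-4·6² = -66 m; v ends -23 m/s.
6–10 s: v starts -23 m/s; Δx = -23·4 + ½·3·4² = -68 m; v ends -11 m/s.
10–15 s: v starts -11 m/s; Δx = -11·5 + ½·-6·5² = -130 m; v ends -41 m/s.
x(15) = -7 + Σ Δx = -271 m.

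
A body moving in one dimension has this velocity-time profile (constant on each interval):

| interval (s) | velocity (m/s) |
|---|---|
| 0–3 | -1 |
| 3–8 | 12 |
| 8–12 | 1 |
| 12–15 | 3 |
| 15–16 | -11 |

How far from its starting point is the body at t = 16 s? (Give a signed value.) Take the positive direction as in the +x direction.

59 m

Net displacement equals the area under the velocity-time graph (areas below the axis count negative).
0–3 s: -1 × 3 = -3 m
3–8 s: 12 × 5 = 60 m
8–12 s: 1 × 4 = 4 m
12–15 s: 3 × 3 = 9 m
15–16 s: -11 × 1 = -11 m
Net displacement = 59 m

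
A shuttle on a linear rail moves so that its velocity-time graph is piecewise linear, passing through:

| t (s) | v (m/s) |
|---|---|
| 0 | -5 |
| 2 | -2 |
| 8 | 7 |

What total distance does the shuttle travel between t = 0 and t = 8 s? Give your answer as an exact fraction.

74/3 m

Total distance travelled is ∫|v| dt — sum the magnitudes of each area piece.
0–2 s: |½(-5 + -2)(2)| = 7 m
2–8 s: v = 0 at t = 10/3 s; triangle areas 4/3 + 49/3 = 53/3 m
Total distance = 74/3 m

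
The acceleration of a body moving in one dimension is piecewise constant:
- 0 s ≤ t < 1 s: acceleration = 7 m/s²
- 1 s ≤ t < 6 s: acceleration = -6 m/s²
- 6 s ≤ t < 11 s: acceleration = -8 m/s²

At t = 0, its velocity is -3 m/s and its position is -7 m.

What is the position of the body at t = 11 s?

-291.5 m

On each constant-a segment, Δv = aΔt and Δx = v₀Δt + ½aΔt²; chain segment to segment.
0–1 s: v starts -3 m/s; Δx = -3·1 + ½·7·1² = 0.5 m; v ends 4 m/s.
1–6 s: v starts 4 m/s; Δx = 4·5 + ½·-6·5² = -55 m; v ends -26 m/s.
6–11 s: v starts -26 m/s; Δx = -26·5 + ½·-8·5² = -230 m; v ends -66 m/s.
x(11) = -7 + Σ Δx = -291.5 m.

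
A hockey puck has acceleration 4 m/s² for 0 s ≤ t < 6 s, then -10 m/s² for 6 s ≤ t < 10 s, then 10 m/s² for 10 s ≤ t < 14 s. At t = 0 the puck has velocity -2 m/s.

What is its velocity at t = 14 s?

22 m/s

Δv equals the area under the a-t graph; then v = v₀ + Δv.
0–6 s: 4 × 6 = 24 m/s
6–10 s: -10 × 4 = -40 m/s
10–14 s: 10 × 4 = 40 m/s
Δv = 24 m/s, so v(14) = -2 + (24) = 22 m/s.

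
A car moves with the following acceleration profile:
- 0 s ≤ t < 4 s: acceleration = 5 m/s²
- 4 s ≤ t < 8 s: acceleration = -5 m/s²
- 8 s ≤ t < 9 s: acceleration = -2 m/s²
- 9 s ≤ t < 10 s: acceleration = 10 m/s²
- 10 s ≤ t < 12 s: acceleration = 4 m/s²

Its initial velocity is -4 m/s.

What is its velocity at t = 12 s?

Δv equals the area under the a-t graph; then v = v₀ + Δv.
0–4 s: 5 × 4 = 20 m/s
4–8 s: -5 × 4 = -20 m/s
8–9 s: -2 × 1 = -2 m/s
9–10 s: 10 × 1 = 10 m/s
10–12 s: 4 × 2 = 8 m/s
Δv = 16 m/s, so v(12) = -4 + (16) = 12 m/s.

12 m/s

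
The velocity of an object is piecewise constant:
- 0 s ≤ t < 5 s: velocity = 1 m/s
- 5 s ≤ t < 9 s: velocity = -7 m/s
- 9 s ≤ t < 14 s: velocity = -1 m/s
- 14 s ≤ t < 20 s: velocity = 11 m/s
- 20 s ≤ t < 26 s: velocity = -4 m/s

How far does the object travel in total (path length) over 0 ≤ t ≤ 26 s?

Distance (not displacement) is the total path length: add the absolute areas under v-t.
0–5 s: |1| × 5 = 5 m
5–9 s: |-7| × 4 = 28 m
9–14 s: |-1| × 5 = 5 m
14–20 s: |11| × 6 = 66 m
20–26 s: |-4| × 6 = 24 m
Total distance = 128 m

128 m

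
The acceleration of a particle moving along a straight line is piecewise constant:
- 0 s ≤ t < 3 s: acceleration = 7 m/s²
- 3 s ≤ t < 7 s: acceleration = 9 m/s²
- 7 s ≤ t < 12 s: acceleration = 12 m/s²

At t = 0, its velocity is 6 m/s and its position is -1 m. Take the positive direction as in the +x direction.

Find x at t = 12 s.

693.5 m

On each constant-a segment, Δv = aΔt and Δx = v₀Δt + ½aΔt²; chain segment to segment.
0–3 s: v starts 6 m/s; Δx = 6·3 + ½·7·3² = 49.5 m; v ends 27 m/s.
3–7 s: v starts 27 m/s; Δx = 27·4 + ½·9·4² = 180 m; v ends 63 m/s.
7–12 s: v starts 63 m/s; Δx = 63·5 + ½·12·5² = 465 m; v ends 123 m/s.
x(12) = -1 + Σ Δx = 693.5 m.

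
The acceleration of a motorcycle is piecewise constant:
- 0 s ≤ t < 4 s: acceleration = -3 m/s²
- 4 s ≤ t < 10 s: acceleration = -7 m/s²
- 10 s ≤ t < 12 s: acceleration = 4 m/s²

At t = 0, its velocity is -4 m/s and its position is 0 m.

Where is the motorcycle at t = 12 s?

-370 m

On each constant-a segment, Δv = aΔt and Δx = v₀Δt + ½aΔt²; chain segment to segment.
0–4 s: v starts -4 m/s; Δx = -4·4 + ½·-3·4² = -40 m; v ends -16 m/s.
4–10 s: v starts -16 m/s; Δx = -16·6 + ½·-7·6² = -222 m; v ends -58 m/s.
10–12 s: v starts -58 m/s; Δx = -58·2 + ½·4·2² = -108 m; v ends -50 m/s.
x(12) = 0 + Σ Δx = -370 m.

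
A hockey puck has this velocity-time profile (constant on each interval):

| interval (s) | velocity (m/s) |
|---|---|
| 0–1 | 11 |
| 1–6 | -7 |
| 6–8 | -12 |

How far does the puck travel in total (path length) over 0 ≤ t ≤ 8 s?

70 m

Distance (not displacement) is the total path length: add the absolute areas under v-t.
0–1 s: |11| × 1 = 11 m
1–6 s: |-7| × 5 = 35 m
6–8 s: |-12| × 2 = 24 m
Total distance = 70 m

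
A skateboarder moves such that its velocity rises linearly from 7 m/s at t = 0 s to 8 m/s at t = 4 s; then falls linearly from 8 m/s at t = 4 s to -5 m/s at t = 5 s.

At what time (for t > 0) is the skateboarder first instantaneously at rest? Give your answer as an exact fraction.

t = 60/13 s

v changes sign on 4–5 s (from 8 to -5); the graph is linear there, so v = 0 at t = 4 + (-8)·(5 − 4)/(-5 − 8) = 60/13 s.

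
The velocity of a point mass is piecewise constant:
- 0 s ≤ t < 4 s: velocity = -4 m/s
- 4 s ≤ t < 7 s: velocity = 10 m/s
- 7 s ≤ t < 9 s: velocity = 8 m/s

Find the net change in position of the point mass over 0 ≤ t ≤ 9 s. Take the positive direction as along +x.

Net displacement equals the area under the velocity-time graph (areas below the axis count negative).
0–4 s: -4 × 4 = -16 m
4–7 s: 10 × 3 = 30 m
7–9 s: 8 × 2 = 16 m
Net displacement = 30 m

30 m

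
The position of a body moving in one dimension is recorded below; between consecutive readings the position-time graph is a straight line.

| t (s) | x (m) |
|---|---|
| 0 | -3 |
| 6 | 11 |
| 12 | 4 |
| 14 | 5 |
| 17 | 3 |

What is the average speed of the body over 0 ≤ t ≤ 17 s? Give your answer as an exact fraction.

Average speed = (total path length)/(elapsed time); on a piecewise-linear x-t graph the path length is Σ|Δx|.
0–6 s: |Δx| = |11 − -3| = 14 m
6–12 s: |Δx| = |4 − 11| = 7 m
12–14 s: |Δx| = |5 − 4| = 1 m
14–17 s: |Δx| = |3 − 5| = 2 m
Total path = 24 m; average speed = 24/17 = 24/17 m/s.

24/17 m/s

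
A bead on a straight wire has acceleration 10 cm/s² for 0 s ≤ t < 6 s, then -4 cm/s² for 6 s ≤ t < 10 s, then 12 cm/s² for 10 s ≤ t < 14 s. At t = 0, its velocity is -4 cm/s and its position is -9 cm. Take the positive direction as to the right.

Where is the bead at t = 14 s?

595 cm

On each constant-a segment, Δv = aΔt and Δx = v₀Δt + ½aΔt²; chain segment to segment.
0–6 s: v starts -4 cm/s; Δx = -4·6 + ½·10·6² = 156 cm; v ends 56 cm/s.
6–10 s: v starts 56 cm/s; Δx = 56·4 + ½·-4·4² = 192 cm; v ends 40 cm/s.
10–14 s: v starts 40 cm/s; Δx = 40·4 + ½·12·4² = 256 cm; v ends 88 cm/s.
x(14) = -9 + Σ Δx = 595 cm.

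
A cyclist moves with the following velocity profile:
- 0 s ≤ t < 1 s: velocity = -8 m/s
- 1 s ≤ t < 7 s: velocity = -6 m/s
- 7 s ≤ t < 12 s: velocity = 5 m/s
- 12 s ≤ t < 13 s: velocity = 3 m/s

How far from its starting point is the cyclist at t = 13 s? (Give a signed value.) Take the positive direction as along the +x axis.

Net displacement equals the area under the velocity-time graph (areas below the axis count negative).
0–1 s: -8 × 1 = -8 m
1–7 s: -6 × 6 = -36 m
7–12 s: 5 × 5 = 25 m
12–13 s: 3 × 1 = 3 m
Net displacement = -16 m

-16 m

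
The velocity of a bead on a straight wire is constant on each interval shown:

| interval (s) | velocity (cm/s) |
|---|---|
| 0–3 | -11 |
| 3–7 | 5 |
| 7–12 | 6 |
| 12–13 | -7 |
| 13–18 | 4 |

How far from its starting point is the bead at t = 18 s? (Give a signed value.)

30 cm

Displacement is the signed area under the v-t curve.
0–3 s: -11 × 3 = -33 cm
3–7 s: 5 × 4 = 20 cm
7–12 s: 6 × 5 = 30 cm
12–13 s: -7 × 1 = -7 cm
13–18 s: 4 × 5 = 20 cm
Net displacement = 30 cm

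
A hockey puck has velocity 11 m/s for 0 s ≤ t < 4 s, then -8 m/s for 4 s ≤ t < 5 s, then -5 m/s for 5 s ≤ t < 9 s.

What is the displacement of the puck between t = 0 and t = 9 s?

16 m

Net displacement equals the area under the velocity-time graph (areas below the axis count negative).
0–4 s: 11 × 4 = 44 m
4–5 s: -8 × 1 = -8 m
5–9 s: -5 × 4 = -20 m
Net displacement = 16 m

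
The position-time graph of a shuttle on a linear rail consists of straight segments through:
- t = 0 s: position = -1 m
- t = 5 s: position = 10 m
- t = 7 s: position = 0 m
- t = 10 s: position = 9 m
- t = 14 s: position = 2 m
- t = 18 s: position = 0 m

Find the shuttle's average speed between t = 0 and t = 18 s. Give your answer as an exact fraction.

Average speed = (total path length)/(elapsed time); on a piecewise-linear x-t graph the path length is Σ|Δx|.
0–5 s: |Δx| = |10 − -1| = 11 m
5–7 s: |Δx| = |0 − 10| = 10 m
7–10 s: |Δx| = |9 − 0| = 9 m
10–14 s: |Δx| = |2 − 9| = 7 m
14–18 s: |Δx| = |0 − 2| = 2 m
Total path = 39 m; average speed = 39/18 = 13/6 m/s.

13/6 m/s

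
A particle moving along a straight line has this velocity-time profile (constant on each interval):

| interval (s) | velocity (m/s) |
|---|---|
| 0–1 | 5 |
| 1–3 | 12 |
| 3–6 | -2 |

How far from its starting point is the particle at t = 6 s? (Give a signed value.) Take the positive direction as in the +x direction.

23 m

Displacement is the signed area under the v-t curve.
0–1 s: 5 × 1 = 5 m
1–3 s: 12 × 2 = 24 m
3–6 s: -2 × 3 = -6 m
Net displacement = 23 m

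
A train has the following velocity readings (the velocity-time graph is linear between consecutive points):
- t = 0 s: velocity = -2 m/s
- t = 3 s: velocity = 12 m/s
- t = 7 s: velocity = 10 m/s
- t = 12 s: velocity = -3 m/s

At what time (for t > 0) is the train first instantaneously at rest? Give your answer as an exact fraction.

t = 3/7 s

v changes sign on 0–3 s (from -2 to 12); the graph is linear there, so v = 0 at t = 0 + (2)·(3 − 0)/(12 − -2) = 3/7 s.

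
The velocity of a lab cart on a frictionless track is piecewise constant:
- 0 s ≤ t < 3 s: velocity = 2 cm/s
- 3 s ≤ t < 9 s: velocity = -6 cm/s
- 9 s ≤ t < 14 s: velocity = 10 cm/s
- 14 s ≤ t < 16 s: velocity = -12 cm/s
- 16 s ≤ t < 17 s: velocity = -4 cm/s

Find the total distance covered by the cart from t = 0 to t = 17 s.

120 cm

Distance (not displacement) is the total path length: add the absolute areas under v-t.
0–3 s: |2| × 3 = 6 cm
3–9 s: |-6| × 6 = 36 cm
9–14 s: |10| × 5 = 50 cm
14–16 s: |-12| × 2 = 24 cm
16–17 s: |-4| × 1 = 4 cm
Total distance = 120 cm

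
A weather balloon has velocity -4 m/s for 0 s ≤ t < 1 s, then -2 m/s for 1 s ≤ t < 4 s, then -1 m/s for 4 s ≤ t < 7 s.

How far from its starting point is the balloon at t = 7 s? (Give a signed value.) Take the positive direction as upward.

-13 m

Displacement is the signed area under the v-t curve.
0–1 s: -4 × 1 = -4 m
1–4 s: -2 × 3 = -6 m
4–7 s: -1 × 3 = -3 m
Net displacement = -13 m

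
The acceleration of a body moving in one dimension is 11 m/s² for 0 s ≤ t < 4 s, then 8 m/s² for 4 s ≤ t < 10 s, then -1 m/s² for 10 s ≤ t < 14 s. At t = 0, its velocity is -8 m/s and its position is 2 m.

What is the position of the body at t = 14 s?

746 m

On each constant-a segment, Δv = aΔt and Δx = v₀Δt + ½aΔt²; chain segment to segment.
0–4 s: v starts -8 m/s; Δx = -8·4 + ½·11·4² = 56 m; v ends 36 m/s.
4–10 s: v starts 36 m/s; Δx = 36·6 + ½·8·6² = 360 m; v ends 84 m/s.
10–14 s: v starts 84 m/s; Δx = 84·4 + ½·-1·4² = 328 m; v ends 80 m/s.
x(14) = 2 + Σ Δx = 746 m.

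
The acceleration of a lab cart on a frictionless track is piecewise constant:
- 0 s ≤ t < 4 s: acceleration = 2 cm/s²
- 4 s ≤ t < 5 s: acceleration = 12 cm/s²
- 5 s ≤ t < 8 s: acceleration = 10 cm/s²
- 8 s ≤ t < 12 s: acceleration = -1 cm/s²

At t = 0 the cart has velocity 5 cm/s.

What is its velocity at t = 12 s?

51 cm/s

Δv equals the area under the a-t graph; then v = v₀ + Δv.
0–4 s: 2 × 4 = 8 cm/s
4–5 s: 12 × 1 = 12 cm/s
5–8 s: 10 × 3 = 30 cm/s
8–12 s: -1 × 4 = -4 cm/s
Δv = 46 cm/s, so v(12) = 5 + (46) = 51 cm/s.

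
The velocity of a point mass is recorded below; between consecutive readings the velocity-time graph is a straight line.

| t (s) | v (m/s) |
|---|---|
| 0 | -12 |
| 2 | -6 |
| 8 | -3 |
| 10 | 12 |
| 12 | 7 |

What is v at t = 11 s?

On 10–12 s the graph is linear from 12 to 7 m/s: v(11) = 12 + (7 − 12)·(11 − 10)/(12 − 10) = 9.5 m/s.

9.5 m/s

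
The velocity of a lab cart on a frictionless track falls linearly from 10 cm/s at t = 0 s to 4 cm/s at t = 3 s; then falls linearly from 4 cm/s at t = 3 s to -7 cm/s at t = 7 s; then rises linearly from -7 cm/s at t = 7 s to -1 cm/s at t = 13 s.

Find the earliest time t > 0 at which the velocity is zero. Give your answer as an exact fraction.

t = 49/11 s

v changes sign on 3–7 s (from 4 to -7); the graph is linear there, so v = 0 at t = 3 + (-4)·(7 − 3)/(-7 − 4) = 49/11 s.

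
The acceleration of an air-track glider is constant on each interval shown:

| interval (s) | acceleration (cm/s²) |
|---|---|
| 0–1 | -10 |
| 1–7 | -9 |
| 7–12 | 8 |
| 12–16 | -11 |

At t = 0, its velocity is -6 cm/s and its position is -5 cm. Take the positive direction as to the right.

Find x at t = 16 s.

-732 cm

On each constant-a segment, Δv = aΔt and Δx = v₀Δt + ½aΔt²; chain segment to segment.
0–1 s: v starts -6 cm/s; Δx = -6·1 + ½·-10·1² = -11 cm; v ends -16 cm/s.
1–7 s: v starts -16 cm/s; Δx = -16·6 + ½·-9·6² = -258 cm; v ends -70 cm/s.
7–12 s: v starts -70 cm/s; Δx = -70·5 + ½·8·5² = -250 cm; v ends -30 cm/s.
12–16 s: v starts -30 cm/s; Δx = -30·4 + ½·-11·4² = -208 cm; v ends -74 cm/s.
x(16) = -5 + Σ Δx = -732 cm.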